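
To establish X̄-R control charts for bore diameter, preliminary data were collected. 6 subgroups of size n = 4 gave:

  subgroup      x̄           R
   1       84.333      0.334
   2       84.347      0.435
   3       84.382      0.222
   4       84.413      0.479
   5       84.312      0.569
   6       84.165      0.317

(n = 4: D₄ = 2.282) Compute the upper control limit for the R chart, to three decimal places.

0.896

R̄ = (0.334 + 0.435 + 0.222 + 0.479 + 0.569 + 0.317) / 6 = 2.3560 / 6 = 0.3927
UCL_R = D₄·R̄ = 2.282 × 0.3927 = 0.8961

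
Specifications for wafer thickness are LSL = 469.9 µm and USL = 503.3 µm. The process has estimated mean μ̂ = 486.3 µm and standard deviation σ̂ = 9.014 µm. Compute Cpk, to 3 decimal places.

0.606

Cpu = (USL − μ̂) / (3σ̂) = (503.3 − 486.3) / (3 × 9.014) = 0.6287; Cpl = (μ̂ − LSL) / (3σ̂) = (486.3 − 469.9) / (3 × 9.014) = 0.6065; Cpk = min(Cpu, Cpl) = 0.6065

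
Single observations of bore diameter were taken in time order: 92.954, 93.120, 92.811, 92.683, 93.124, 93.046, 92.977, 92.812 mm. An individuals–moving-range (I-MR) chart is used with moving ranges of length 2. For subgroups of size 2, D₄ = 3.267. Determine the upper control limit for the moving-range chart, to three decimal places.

0.633

Moving ranges: 0.166, 0.309, 0.128, 0.441, 0.078, 0.069, 0.165; M̄R̄ = 1.3560 / 7 = 0.1937
UCL_MR = D₄·M̄R̄ = 3.267 × 0.1937 = 0.6329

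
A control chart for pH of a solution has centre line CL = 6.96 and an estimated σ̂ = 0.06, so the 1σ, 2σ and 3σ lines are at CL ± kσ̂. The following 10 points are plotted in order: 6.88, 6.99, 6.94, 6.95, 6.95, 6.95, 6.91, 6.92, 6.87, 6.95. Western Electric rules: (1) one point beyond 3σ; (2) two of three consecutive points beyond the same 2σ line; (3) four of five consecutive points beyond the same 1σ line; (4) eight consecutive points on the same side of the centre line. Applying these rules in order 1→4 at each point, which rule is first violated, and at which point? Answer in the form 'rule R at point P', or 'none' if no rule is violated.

Zone of each point (C = within 1σ̂, B = 1σ̂–2σ̂, A = 2σ̂–3σ̂, * = beyond 3σ̂; sign = side of CL): 1:-B, 2:+C, 3:-C, 4:-C, 5:-C, 6:-C, 7:-C, 8:-C, 9:-B, 10:-C
Rule 4 (eight consecutive points on the same side of the centre line) is satisfied at point 10.

rule 4 at point 10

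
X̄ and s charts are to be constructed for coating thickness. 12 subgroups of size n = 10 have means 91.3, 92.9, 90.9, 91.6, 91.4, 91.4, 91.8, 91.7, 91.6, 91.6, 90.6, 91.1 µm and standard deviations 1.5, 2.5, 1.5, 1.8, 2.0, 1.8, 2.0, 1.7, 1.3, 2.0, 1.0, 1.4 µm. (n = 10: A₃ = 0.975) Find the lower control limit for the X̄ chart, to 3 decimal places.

89.826

X̄̄ = (91.3 + 92.9 + 90.9 + 91.6 + 91.4 + 91.4 + 91.8 + 91.7 + 91.6 + 91.6 + 90.6 + 91.1) / 12 = 91.4917
s̄ = (1.5 + 2.5 + 1.5 + 1.8 + 2.0 + 1.8 + 2.0 + 1.7 + 1.3 + 2.0 + 1.0 + 1.4) / 12 = 1.7083
LCL = X̄̄ − A₃·s̄ = 91.4917 − 0.975 × 1.7083 = 89.8260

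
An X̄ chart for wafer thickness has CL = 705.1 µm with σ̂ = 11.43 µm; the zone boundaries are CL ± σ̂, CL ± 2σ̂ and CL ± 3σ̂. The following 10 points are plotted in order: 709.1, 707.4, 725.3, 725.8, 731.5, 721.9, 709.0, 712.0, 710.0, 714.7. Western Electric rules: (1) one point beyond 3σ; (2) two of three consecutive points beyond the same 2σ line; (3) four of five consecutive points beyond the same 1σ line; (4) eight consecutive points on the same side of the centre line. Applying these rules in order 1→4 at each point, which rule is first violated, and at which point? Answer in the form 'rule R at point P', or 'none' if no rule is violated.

rule 3 at point 6

Zone of each point (C = within 1σ̂, B = 1σ̂–2σ̂, A = 2σ̂–3σ̂, * = beyond 3σ̂; sign = side of CL): 1:+C, 2:+C, 3:+B, 4:+B, 5:+A, 6:+B, 7:+C, 8:+C, 9:+C, 10:+C
Rule 3 (four of five consecutive points beyond the same 1σ limit) is satisfied at point 6.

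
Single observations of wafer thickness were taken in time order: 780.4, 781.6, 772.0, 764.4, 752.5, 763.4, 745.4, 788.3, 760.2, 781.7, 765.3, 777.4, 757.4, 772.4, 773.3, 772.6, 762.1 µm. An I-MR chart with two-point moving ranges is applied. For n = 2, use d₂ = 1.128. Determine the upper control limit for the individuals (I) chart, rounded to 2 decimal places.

X̄ = (780.4 + 781.6 + 772.0 + 764.4 + 752.5 + 763.4 + 745.4 + 788.3 + 760.2 + 781.7 + 765.3 + 777.4 + 757.4 + 772.4 + 773.3 + 772.6 + 762.1) / 17 = 768.8471
Moving ranges: 1.2, 9.6, 7.6, 11.9, 10.9, 18.0, 42.9, 28.1, 21.5, 16.4, 12.1, 20.0, 15.0, 0.9, 0.7, 10.5; M̄R̄ = 227.3000 / 16 = 14.2063
UCL = X̄ + 3·M̄R̄/d₂ = 768.8471 + 3 × 14.2063 / 1.128 = 806.6296

806.63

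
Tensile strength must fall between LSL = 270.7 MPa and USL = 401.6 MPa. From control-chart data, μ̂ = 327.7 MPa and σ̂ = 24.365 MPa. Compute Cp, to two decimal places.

Cp = (USL − LSL) / (6σ̂) = (401.6 − 270.7) / (6 × 24.365) = 130.9000 / 146.1900 = 0.8954

0.90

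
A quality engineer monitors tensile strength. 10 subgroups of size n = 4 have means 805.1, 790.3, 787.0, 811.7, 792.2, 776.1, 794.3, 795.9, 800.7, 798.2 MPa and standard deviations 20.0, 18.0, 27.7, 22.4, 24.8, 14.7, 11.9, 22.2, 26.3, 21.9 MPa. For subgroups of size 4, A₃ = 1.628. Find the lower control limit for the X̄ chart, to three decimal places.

760.978

X̄̄ = (805.1 + 790.3 + 787.0 + 811.7 + 792.2 + 776.1 + 794.3 + 795.9 + 800.7 + 798.2) / 10 = 795.1500
s̄ = (20.0 + 18.0 + 27.7 + 22.4 + 24.8 + 14.7 + 11.9 + 22.2 + 26.3 + 21.9) / 10 = 20.9900
LCL = X̄̄ − A₃·s̄ = 795.1500 − 1.628 × 20.9900 = 760.9783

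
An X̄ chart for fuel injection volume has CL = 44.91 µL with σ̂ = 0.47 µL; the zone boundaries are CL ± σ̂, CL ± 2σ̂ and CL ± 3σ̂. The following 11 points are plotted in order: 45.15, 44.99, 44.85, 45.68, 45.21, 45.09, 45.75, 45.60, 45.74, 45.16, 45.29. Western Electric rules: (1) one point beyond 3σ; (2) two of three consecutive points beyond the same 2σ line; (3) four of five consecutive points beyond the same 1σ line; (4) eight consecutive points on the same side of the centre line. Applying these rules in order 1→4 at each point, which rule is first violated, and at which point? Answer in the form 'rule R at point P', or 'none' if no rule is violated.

Zone of each point (C = within 1σ̂, B = 1σ̂–2σ̂, A = 2σ̂–3σ̂, * = beyond 3σ̂; sign = side of CL): 1:+C, 2:+C, 3:-C, 4:+B, 5:+C, 6:+C, 7:+B, 8:+B, 9:+B, 10:+C, 11:+C
Rule 4 (eight consecutive points on the same side of the centre line) is satisfied at point 11.

rule 4 at point 11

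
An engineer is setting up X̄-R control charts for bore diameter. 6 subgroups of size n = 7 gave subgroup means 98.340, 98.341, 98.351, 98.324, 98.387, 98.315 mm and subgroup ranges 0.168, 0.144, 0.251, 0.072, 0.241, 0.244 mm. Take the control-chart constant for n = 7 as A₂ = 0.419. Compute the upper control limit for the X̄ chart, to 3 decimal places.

X̄̄ = (98.340 + 98.341 + 98.351 + 98.324 + 98.387 + 98.315) / 6 = 590.0580 / 6 = 98.3430
R̄ = (0.168 + 0.144 + 0.251 + 0.072 + 0.241 + 0.244) / 6 = 1.1200 / 6 = 0.1867
UCL = X̄̄ + A₂·R̄ = 98.3430 + 0.419 × 0.1867 = 98.4212

98.421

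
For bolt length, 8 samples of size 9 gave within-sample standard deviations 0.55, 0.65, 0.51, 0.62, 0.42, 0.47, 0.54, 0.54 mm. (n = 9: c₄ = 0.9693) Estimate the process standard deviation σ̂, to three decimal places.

0.555

s̄ = (0.55 + 0.65 + 0.51 + 0.62 + 0.42 + 0.47 + 0.54 + 0.54) / 8 = 0.5375
σ̂ = s̄ / c₄ = 0.5375 / 0.9693 = 0.5545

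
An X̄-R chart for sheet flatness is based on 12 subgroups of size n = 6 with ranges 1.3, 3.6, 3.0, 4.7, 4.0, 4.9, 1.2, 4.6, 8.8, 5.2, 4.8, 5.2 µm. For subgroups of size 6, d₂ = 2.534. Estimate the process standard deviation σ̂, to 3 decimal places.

R̄ = (1.3 + 3.6 + 3.0 + 4.7 + 4.0 + 4.9 + 1.2 + 4.6 + 8.8 + 5.2 + 4.8 + 5.2) / 12 = 4.2750
σ̂ = R̄ / d₂ = 4.2750 / 2.534 = 1.6871

1.687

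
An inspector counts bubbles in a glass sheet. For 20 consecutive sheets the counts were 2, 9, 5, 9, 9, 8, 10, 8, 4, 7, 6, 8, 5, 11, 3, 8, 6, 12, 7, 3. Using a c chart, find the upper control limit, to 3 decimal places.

c̄ = (2 + 9 + 5 + 9 + 9 + 8 + 10 + 8 + 4 + 7 + 6 + 8 + 5 + 11 + 3 + 8 + 6 + 12 + 7 + 3) / 20 = 140 / 20 = 7.0000
UCL = c̄ + 3√c̄ = 7.0000 + 3 × √7.0000 = 7.0000 + 3 × 2.6458 = 14.9373

14.937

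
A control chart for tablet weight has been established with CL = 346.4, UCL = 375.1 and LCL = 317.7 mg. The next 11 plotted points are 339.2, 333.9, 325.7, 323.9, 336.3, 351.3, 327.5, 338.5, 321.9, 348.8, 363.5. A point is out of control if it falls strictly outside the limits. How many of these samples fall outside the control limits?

0

All 11 points lie within [317.7, 375.1].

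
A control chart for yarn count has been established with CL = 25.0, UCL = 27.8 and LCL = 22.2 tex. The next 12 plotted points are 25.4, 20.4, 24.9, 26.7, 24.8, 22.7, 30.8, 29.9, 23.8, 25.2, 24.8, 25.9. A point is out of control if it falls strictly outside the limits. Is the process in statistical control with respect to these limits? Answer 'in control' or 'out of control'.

out of control

Compare each point to [22.2, 27.8]: sample 2 = 20.4 < LCL; sample 7 = 30.8 > UCL; sample 8 = 29.9 > UCL.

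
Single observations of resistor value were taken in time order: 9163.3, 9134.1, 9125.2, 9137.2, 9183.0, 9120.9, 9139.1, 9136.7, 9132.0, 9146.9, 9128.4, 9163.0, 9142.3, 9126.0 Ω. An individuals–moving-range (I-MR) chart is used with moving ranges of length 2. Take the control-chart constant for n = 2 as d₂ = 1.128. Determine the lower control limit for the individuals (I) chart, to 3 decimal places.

X̄ = (9163.3 + 9134.1 + 9125.2 + 9137.2 + 9183.0 + 9120.9 + 9139.1 + 9136.7 + 9132.0 + 9146.9 + 9128.4 + 9163.0 + 9142.3 + 9126.0) / 14 = 9141.2929
Moving ranges: 29.2, 8.9, 12.0, 45.8, 62.1, 18.2, 2.4, 4.7, 14.9, 18.5, 34.6, 20.7, 16.3; M̄R̄ = 288.3000 / 13 = 22.1769
LCL = X̄ − 3·M̄R̄/d₂ = 9141.2929 − 3 × 22.1769 / 1.128 = 9082.3117

9082.312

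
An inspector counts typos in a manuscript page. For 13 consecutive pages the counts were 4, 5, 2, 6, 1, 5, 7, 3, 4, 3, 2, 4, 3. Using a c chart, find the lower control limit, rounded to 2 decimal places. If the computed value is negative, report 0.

0.00

c̄ = (4 + 5 + 2 + 6 + 1 + 5 + 7 + 3 + 4 + 3 + 2 + 4 + 3) / 13 = 49 / 13 = 3.7692
LCL = c̄ − 3√c̄ = 3.7692 − 3 × 1.9415 = -2.0551 → 0 (cannot be negative)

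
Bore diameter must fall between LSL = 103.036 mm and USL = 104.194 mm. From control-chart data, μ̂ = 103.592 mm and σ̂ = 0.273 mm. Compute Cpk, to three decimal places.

Cpu = (USL − μ̂) / (3σ̂) = (104.194 − 103.592) / (3 × 0.273) = 0.7350; Cpl = (μ̂ − LSL) / (3σ̂) = (103.592 − 103.036) / (3 × 0.273) = 0.6789; Cpk = min(Cpu, Cpl) = 0.6789

0.679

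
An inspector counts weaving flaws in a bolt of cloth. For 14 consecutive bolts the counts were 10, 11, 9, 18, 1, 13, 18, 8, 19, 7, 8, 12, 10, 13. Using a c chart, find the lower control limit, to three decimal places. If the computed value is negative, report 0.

1.168

c̄ = (10 + 11 + 9 + 18 + 1 + 13 + 18 + 8 + 19 + 7 + 8 + 12 + 10 + 13) / 14 = 157 / 14 = 11.2143
LCL = c̄ − 3√c̄ = 11.2143 − 3 × 3.3488 = 1.1680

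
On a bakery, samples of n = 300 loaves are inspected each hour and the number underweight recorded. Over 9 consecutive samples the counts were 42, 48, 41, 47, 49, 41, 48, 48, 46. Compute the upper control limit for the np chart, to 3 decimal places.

p̄ = Σdᵢ / (k·n) = 410 / (9 × 300) = 0.15185
UCL = np̄ + 3·√(np̄(1−p̄)) = 45.5556 + 3 × √(45.5556×0.84815) = 45.5556 + 3 × 6.2159 = 64.2034

64.203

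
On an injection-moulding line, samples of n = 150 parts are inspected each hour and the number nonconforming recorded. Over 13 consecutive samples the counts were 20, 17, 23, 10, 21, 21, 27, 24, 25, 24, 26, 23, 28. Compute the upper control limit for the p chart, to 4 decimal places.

p̄ = Σdᵢ / (k·n) = 289 / (13 × 150) = 0.14821
UCL = p̄ + 3·√(p̄(1−p̄)/n) = 0.14821 + 3 × √(0.14821×0.85179/150) = 0.14821 + 3 × 0.02901 = 0.23524

0.2352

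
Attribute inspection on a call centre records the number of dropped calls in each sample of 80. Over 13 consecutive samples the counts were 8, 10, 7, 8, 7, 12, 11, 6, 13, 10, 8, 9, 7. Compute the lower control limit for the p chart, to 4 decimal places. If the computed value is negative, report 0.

p̄ = Σdᵢ / (k·n) = 116 / (13 × 80) = 0.11154
LCL = p̄ − 3·√(p̄(1−p̄)/n) = 0.11154 − 3 × 0.03520 = 0.00595

0.0060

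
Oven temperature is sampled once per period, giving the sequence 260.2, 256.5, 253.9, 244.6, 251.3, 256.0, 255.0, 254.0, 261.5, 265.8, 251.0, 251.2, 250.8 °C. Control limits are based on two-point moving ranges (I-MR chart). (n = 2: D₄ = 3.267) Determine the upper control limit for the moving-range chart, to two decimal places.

Moving ranges: 3.7, 2.6, 9.3, 6.7, 4.7, 1.0, 1.0, 7.5, 4.3, 14.8, 0.2, 0.4; M̄R̄ = 56.2000 / 12 = 4.6833
UCL_MR = D₄·M̄R̄ = 3.267 × 4.6833 = 15.3004

15.30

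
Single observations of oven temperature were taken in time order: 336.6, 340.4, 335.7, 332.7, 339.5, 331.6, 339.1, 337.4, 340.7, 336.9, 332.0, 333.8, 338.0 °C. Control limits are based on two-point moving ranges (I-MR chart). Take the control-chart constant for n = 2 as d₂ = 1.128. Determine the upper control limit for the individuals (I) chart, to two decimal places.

348.33

X̄ = (336.6 + 340.4 + 335.7 + 332.7 + 339.5 + 331.6 + 339.1 + 337.4 + 340.7 + 336.9 + 332.0 + 333.8 + 338.0) / 13 = 336.4923
Moving ranges: 3.8, 4.7, 3.0, 6.8, 7.9, 7.5, 1.7, 3.3, 3.8, 4.9, 1.8, 4.2; M̄R̄ = 53.4000 / 12 = 4.4500
UCL = X̄ + 3·M̄R̄/d₂ = 336.4923 + 3 × 4.4500 / 1.128 = 348.3274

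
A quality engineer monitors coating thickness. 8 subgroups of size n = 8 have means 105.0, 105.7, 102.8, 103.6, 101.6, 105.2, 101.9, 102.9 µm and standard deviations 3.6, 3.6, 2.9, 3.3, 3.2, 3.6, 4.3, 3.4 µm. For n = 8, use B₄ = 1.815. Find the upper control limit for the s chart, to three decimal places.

6.330

s̄ = (3.6 + 3.6 + 2.9 + 3.3 + 3.2 + 3.6 + 4.3 + 3.4) / 8 = 3.4875
UCL_s = B₄·s̄ = 1.815 × 3.4875 = 6.3298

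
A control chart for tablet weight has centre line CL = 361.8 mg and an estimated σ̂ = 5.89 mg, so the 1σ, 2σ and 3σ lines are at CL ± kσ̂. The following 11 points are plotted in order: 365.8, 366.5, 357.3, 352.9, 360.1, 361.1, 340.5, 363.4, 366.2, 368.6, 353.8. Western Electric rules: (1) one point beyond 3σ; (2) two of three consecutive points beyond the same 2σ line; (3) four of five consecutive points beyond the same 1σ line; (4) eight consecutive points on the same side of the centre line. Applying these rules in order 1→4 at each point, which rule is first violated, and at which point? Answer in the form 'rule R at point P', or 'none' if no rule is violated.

rule 1 at point 7

Zone of each point (C = within 1σ̂, B = 1σ̂–2σ̂, A = 2σ̂–3σ̂, * = beyond 3σ̂; sign = side of CL): 1:+C, 2:+C, 3:-C, 4:-B, 5:-C, 6:-C, 7:-*, 8:+C, 9:+C, 10:+B, 11:-B
Rule 1 (one point beyond the 3σ limits) is satisfied at point 7.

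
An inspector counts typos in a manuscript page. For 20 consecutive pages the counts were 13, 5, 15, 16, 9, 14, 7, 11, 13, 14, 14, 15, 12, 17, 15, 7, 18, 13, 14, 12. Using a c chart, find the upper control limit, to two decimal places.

c̄ = (13 + 5 + 15 + 16 + 9 + 14 + 7 + 11 + 13 + 14 + 14 + 15 + 12 + 17 + 15 + 7 + 18 + 13 + 14 + 12) / 20 = 254 / 20 = 12.7000
UCL = c̄ + 3√c̄ = 12.7000 + 3 × √12.7000 = 12.7000 + 3 × 3.5637 = 23.3911

23.39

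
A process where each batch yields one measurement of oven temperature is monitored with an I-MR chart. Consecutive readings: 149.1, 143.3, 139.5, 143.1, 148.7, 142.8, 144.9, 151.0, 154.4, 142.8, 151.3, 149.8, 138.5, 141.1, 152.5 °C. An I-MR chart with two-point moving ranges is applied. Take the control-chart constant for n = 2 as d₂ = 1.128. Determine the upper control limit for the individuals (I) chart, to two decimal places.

161.99

X̄ = (149.1 + 143.3 + 139.5 + 143.1 + 148.7 + 142.8 + 144.9 + 151.0 + 154.4 + 142.8 + 151.3 + 149.8 + 138.5 + 141.1 + 152.5) / 15 = 146.1867
Moving ranges: 5.8, 3.8, 3.6, 5.6, 5.9, 2.1, 6.1, 3.4, 11.6, 8.5, 1.5, 11.3, 2.6, 11.4; M̄R̄ = 83.2000 / 14 = 5.9429
UCL = X̄ + 3·M̄R̄/d₂ = 146.1867 + 3 × 5.9429 / 1.128 = 161.9921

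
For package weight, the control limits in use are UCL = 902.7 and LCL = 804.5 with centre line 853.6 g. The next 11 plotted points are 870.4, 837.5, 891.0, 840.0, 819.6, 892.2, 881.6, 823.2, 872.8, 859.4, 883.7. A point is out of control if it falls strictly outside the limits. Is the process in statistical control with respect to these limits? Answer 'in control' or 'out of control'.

in control

All 11 points lie within [804.5, 902.7].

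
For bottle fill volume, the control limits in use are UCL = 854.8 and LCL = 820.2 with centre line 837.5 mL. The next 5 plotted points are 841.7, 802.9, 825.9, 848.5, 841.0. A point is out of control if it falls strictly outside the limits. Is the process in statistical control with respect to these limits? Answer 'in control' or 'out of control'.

Compare each point to [820.2, 854.8]: sample 2 = 802.9 < LCL.

out of control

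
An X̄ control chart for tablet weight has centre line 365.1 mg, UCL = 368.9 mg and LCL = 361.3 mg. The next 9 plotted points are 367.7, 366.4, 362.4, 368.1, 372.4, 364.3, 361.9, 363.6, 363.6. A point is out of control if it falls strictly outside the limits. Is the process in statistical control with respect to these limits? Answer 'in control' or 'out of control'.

Compare each point to [361.3, 368.9]: sample 5 = 372.4 > UCL.

out of control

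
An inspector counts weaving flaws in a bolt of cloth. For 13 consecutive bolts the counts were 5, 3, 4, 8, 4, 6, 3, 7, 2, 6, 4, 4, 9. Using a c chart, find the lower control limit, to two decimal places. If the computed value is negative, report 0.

0.00

c̄ = (5 + 3 + 4 + 8 + 4 + 6 + 3 + 7 + 2 + 6 + 4 + 4 + 9) / 13 = 65 / 13 = 5.0000
LCL = c̄ − 3√c̄ = 5.0000 − 3 × 2.2361 = -1.7082 → 0 (cannot be negative)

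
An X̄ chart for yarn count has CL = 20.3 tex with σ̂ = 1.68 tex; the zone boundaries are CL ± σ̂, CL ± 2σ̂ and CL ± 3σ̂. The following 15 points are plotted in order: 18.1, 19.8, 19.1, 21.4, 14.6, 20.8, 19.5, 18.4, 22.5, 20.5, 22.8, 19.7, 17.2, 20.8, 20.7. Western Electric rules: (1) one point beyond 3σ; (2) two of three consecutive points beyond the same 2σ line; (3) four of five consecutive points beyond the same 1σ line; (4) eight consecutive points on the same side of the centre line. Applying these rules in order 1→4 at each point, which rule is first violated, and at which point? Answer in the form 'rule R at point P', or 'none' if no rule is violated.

Zone of each point (C = within 1σ̂, B = 1σ̂–2σ̂, A = 2σ̂–3σ̂, * = beyond 3σ̂; sign = side of CL): 1:-B, 2:-C, 3:-C, 4:+C, 5:-*, 6:+C, 7:-C, 8:-B, 9:+B, 10:+C, 11:+B, 12:-C, 13:-B, 14:+C, 15:+C
Rule 1 (one point beyond the 3σ limits) is satisfied at point 5.

rule 1 at point 5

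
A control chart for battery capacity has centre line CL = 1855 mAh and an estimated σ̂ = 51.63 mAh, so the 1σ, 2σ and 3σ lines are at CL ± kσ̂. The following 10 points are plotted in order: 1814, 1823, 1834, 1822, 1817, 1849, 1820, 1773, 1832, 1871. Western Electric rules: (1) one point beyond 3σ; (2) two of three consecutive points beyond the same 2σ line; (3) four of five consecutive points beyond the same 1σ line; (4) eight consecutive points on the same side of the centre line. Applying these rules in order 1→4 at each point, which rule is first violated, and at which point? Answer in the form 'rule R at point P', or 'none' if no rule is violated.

Zone of each point (C = within 1σ̂, B = 1σ̂–2σ̂, A = 2σ̂–3σ̂, * = beyond 3σ̂; sign = side of CL): 1:-C, 2:-C, 3:-C, 4:-C, 5:-C, 6:-C, 7:-C, 8:-B, 9:-C, 10:+C
Rule 4 (eight consecutive points on the same side of the centre line) is satisfied at point 8.

rule 4 at point 8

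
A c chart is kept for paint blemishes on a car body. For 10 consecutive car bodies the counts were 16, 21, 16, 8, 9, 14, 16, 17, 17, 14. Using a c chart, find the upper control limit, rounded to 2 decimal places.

26.34

c̄ = (16 + 21 + 16 + 8 + 9 + 14 + 16 + 17 + 17 + 14) / 10 = 148 / 10 = 14.8000
UCL = c̄ + 3√c̄ = 14.8000 + 3 × √14.8000 = 14.8000 + 3 × 3.8471 = 26.3412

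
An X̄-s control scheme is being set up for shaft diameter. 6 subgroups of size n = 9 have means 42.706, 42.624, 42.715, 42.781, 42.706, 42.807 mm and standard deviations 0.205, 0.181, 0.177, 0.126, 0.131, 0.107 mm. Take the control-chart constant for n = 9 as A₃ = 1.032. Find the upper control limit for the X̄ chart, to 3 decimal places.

X̄̄ = (42.706 + 42.624 + 42.715 + 42.781 + 42.706 + 42.807) / 6 = 42.7232
s̄ = (0.205 + 0.181 + 0.177 + 0.126 + 0.131 + 0.107) / 6 = 0.1545
UCL = X̄̄ + A₃·s̄ = 42.7232 + 1.032 × 0.1545 = 42.8826

42.883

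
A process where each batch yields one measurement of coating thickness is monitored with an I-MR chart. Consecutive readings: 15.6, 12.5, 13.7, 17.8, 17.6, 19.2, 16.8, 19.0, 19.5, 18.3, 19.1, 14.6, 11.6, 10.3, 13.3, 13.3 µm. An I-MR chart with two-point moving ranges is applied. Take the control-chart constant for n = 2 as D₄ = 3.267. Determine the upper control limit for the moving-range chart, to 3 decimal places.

Moving ranges: 3.1, 1.2, 4.1, 0.2, 1.6, 2.4, 2.2, 0.5, 1.2, 0.8, 4.5, 3.0, 1.3, 3.0, 0.0; M̄R̄ = 29.1000 / 15 = 1.9400
UCL_MR = D₄·M̄R̄ = 3.267 × 1.9400 = 6.3380

6.338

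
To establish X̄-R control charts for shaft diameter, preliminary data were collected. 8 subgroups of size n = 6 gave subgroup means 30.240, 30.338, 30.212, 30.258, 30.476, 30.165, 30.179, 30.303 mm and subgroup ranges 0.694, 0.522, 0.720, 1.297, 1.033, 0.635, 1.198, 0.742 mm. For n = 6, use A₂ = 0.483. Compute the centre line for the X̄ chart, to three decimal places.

X̄̄ = (30.240 + 30.338 + 30.212 + 30.258 + 30.476 + 30.165 + 30.179 + 30.303) / 8 = 242.1710 / 8 = 30.2714
CL = X̄̄ = 30.2714

30.271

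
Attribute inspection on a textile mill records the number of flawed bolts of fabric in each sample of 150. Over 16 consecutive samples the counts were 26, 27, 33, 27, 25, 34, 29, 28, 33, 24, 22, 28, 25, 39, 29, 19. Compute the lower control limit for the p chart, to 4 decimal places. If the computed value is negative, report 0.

p̄ = Σdᵢ / (k·n) = 448 / (16 × 150) = 0.18667
LCL = p̄ − 3·√(p̄(1−p̄)/n) = 0.18667 − 3 × 0.03181 = 0.09122

0.0912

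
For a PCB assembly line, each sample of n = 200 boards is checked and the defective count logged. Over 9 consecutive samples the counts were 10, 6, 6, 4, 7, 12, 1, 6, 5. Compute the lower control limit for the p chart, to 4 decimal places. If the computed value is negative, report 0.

p̄ = Σdᵢ / (k·n) = 57 / (9 × 200) = 0.03167
LCL = p̄ − 3·√(p̄(1−p̄)/n) = 0.03167 − 3 × 0.01238 = -0.00548 → 0 (negative, so LCL = 0)

0.0000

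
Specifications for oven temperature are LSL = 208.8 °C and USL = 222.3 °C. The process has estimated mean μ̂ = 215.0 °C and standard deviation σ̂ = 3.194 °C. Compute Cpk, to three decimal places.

Cpu = (USL − μ̂) / (3σ̂) = (222.3 − 215.0) / (3 × 3.194) = 0.7618; Cpl = (μ̂ − LSL) / (3σ̂) = (215.0 − 208.8) / (3 × 3.194) = 0.6470; Cpk = min(Cpu, Cpl) = 0.6470

0.647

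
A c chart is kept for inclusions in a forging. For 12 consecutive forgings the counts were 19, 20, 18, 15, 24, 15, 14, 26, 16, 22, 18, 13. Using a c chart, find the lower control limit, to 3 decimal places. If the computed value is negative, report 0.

c̄ = (19 + 20 + 18 + 15 + 24 + 15 + 14 + 26 + 16 + 22 + 18 + 13) / 12 = 220 / 12 = 18.3333
LCL = c̄ − 3√c̄ = 18.3333 − 3 × 4.2817 = 5.4881

5.488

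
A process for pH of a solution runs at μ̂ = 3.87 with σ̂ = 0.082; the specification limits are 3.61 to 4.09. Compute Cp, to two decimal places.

0.98

Cp = (USL − LSL) / (6σ̂) = (4.09 − 3.61) / (6 × 0.082) = 0.4800 / 0.4920 = 0.9756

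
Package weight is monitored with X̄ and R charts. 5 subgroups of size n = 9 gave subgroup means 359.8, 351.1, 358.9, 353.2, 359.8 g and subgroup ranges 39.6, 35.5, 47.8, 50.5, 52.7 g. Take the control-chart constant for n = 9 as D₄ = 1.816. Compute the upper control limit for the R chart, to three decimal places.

R̄ = (39.6 + 35.5 + 47.8 + 50.5 + 52.7) / 5 = 226.1000 / 5 = 45.2200
UCL_R = D₄·R̄ = 1.816 × 45.2200 = 82.1195

82.120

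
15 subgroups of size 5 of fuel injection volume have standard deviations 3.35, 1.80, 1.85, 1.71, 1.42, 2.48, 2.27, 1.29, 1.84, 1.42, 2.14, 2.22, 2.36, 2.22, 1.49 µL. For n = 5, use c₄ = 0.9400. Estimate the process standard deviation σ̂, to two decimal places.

2.12

s̄ = (3.35 + 1.80 + 1.85 + 1.71 + 1.42 + 2.48 + 2.27 + 1.29 + 1.84 + 1.42 + 2.14 + 2.22 + 2.36 + 2.22 + 1.49) / 15 = 1.9907
σ̂ = s̄ / c₄ = 1.9907 / 0.9400 = 2.1177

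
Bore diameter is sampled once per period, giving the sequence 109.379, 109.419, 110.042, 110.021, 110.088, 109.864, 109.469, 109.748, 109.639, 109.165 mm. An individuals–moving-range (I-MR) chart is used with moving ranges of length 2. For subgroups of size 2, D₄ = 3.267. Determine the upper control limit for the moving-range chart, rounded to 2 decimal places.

Moving ranges: 0.040, 0.623, 0.021, 0.067, 0.224, 0.395, 0.279, 0.109, 0.474; M̄R̄ = 2.2320 / 9 = 0.2480
UCL_MR = D₄·M̄R̄ = 3.267 × 0.2480 = 0.8102

0.81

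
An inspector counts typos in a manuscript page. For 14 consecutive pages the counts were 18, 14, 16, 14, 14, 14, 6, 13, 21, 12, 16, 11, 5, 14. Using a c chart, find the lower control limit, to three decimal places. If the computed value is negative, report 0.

2.435

c̄ = (18 + 14 + 16 + 14 + 14 + 14 + 6 + 13 + 21 + 12 + 16 + 11 + 5 + 14) / 14 = 188 / 14 = 13.4286
LCL = c̄ − 3√c̄ = 13.4286 − 3 × 3.6645 = 2.4351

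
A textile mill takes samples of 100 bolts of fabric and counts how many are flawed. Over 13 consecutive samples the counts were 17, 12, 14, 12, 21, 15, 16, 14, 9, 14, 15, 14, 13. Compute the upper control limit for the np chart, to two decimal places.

p̄ = Σdᵢ / (k·n) = 186 / (13 × 100) = 0.14308
UCL = np̄ + 3·√(np̄(1−p̄)) = 14.3077 + 3 × √(14.3077×0.85692) = 14.3077 + 3 × 3.5015 = 24.8122

24.81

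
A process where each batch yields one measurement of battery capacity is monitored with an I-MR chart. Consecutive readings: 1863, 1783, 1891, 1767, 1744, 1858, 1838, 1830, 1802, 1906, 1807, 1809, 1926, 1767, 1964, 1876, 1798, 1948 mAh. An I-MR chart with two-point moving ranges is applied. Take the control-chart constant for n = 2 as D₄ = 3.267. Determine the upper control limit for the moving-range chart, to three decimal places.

Moving ranges: 80, 108, 124, 23, 114, 20, 8, 28, 104, 99, 2, 117, 159, 197, 88, 78, 150; M̄R̄ = 1499.0000 / 17 = 88.1765
UCL_MR = D₄·M̄R̄ = 3.267 × 88.1765 = 288.0725

288.073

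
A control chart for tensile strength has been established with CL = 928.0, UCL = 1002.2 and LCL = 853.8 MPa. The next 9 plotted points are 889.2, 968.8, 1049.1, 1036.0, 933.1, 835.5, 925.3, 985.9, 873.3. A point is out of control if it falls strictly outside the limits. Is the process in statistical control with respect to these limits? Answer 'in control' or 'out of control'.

Compare each point to [853.8, 1002.2]: sample 3 = 1049.1 > UCL; sample 4 = 1036.0 > UCL; sample 6 = 835.5 < LCL.

out of control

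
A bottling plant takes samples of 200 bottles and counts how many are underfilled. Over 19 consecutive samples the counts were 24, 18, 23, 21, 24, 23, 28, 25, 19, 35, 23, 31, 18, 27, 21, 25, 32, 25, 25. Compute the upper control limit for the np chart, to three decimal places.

38.508

p̄ = Σdᵢ / (k·n) = 467 / (19 × 200) = 0.12289
UCL = np̄ + 3·√(np̄(1−p̄)) = 24.5789 + 3 × √(24.5789×0.87711) = 24.5789 + 3 × 4.6431 = 38.5082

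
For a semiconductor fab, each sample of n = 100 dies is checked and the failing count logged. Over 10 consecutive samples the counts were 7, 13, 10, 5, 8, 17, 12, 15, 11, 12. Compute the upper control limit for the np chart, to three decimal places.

p̄ = Σdᵢ / (k·n) = 110 / (10 × 100) = 0.11000
UCL = np̄ + 3·√(np̄(1−p̄)) = 11.0000 + 3 × √(11.0000×0.89000) = 11.0000 + 3 × 3.1289 = 20.3867

20.387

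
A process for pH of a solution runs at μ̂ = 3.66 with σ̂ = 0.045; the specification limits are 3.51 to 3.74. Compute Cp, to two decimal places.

Cp = (USL − LSL) / (6σ̂) = (3.74 − 3.51) / (6 × 0.045) = 0.2300 / 0.2700 = 0.8519

0.85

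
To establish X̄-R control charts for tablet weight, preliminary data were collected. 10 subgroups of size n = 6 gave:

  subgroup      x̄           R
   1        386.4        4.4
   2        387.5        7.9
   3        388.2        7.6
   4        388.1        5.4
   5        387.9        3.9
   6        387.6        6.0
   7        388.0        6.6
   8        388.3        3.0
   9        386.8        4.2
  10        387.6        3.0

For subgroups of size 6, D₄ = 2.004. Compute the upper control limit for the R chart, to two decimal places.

10.42

R̄ = (4.4 + 7.9 + 7.6 + 5.4 + 3.9 + 6.0 + 6.6 + 3.0 + 4.2 + 3.0) / 10 = 52.0000 / 10 = 5.2000
UCL_R = D₄·R̄ = 2.004 × 5.2000 = 10.4208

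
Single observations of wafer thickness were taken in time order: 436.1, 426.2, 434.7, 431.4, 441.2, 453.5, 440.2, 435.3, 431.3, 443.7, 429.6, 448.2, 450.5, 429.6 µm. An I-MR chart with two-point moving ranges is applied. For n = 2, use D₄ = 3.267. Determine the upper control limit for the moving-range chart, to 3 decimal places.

33.751

Moving ranges: 9.9, 8.5, 3.3, 9.8, 12.3, 13.3, 4.9, 4.0, 12.4, 14.1, 18.6, 2.3, 20.9; M̄R̄ = 134.3000 / 13 = 10.3308
UCL_MR = D₄·M̄R̄ = 3.267 × 10.3308 = 33.7506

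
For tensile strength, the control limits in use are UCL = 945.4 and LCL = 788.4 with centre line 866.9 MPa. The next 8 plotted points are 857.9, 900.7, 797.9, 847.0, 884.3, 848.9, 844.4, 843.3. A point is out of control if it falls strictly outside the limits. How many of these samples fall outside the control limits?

All 8 points lie within [788.4, 945.4].

0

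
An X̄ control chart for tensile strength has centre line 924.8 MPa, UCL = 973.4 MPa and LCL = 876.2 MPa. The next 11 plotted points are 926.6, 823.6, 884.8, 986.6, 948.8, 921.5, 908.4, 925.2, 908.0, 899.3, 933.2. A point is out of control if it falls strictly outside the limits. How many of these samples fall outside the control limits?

2

Compare each point to [876.2, 973.4]: sample 2 = 823.6 < LCL; sample 4 = 986.6 > UCL.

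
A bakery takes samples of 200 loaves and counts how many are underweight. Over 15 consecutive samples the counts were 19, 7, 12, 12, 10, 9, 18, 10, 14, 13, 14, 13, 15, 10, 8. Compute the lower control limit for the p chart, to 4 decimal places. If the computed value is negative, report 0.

0.0104

p̄ = Σdᵢ / (k·n) = 184 / (15 × 200) = 0.06133
LCL = p̄ − 3·√(p̄(1−p̄)/n) = 0.06133 − 3 × 0.01697 = 0.01043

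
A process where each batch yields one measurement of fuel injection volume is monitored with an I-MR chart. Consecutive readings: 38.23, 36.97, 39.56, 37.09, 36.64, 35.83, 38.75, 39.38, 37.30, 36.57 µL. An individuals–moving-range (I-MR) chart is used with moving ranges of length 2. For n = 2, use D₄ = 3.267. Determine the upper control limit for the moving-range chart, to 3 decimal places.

Moving ranges: 1.26, 2.59, 2.47, 0.45, 0.81, 2.92, 0.63, 2.08, 0.73; M̄R̄ = 13.9400 / 9 = 1.5489
UCL_MR = D₄·M̄R̄ = 3.267 × 1.5489 = 5.0602

5.060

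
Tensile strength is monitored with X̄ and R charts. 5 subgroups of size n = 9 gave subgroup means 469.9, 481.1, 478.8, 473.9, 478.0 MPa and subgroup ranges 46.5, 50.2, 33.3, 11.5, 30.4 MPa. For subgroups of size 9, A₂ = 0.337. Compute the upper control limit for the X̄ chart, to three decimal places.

X̄̄ = (469.9 + 481.1 + 478.8 + 473.9 + 478.0) / 5 = 2381.7000 / 5 = 476.3400
R̄ = (46.5 + 50.2 + 33.3 + 11.5 + 30.4) / 5 = 171.9000 / 5 = 34.3800
UCL = X̄̄ + A₂·R̄ = 476.3400 + 0.337 × 34.3800 = 487.9261

487.926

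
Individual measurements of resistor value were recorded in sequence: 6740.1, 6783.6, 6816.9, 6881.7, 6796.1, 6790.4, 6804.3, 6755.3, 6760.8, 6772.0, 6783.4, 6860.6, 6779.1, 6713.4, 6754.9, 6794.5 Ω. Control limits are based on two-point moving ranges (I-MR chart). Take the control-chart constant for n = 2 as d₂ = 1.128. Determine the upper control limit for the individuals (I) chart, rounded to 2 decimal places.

X̄ = (6740.1 + 6783.6 + 6816.9 + 6881.7 + 6796.1 + 6790.4 + 6804.3 + 6755.3 + 6760.8 + 6772.0 + 6783.4 + 6860.6 + 6779.1 + 6713.4 + 6754.9 + 6794.5) / 16 = 6786.6938
Moving ranges: 43.5, 33.3, 64.8, 85.6, 5.7, 13.9, 49.0, 5.5, 11.2, 11.4, 77.2, 81.5, 65.7, 41.5, 39.6; M̄R̄ = 629.4000 / 15 = 41.9600
UCL = X̄ + 3·M̄R̄/d₂ = 6786.6938 + 3 × 41.9600 / 1.128 = 6898.2895

6898.29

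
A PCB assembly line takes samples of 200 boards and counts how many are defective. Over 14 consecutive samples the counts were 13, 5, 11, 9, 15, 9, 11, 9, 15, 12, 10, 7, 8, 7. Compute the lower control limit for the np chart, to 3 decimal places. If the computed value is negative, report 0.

0.794

p̄ = Σdᵢ / (k·n) = 141 / (14 × 200) = 0.05036
LCL = np̄ − 3·√(np̄(1−p̄)) = 10.0714 − 3 × 3.0926 = 0.7936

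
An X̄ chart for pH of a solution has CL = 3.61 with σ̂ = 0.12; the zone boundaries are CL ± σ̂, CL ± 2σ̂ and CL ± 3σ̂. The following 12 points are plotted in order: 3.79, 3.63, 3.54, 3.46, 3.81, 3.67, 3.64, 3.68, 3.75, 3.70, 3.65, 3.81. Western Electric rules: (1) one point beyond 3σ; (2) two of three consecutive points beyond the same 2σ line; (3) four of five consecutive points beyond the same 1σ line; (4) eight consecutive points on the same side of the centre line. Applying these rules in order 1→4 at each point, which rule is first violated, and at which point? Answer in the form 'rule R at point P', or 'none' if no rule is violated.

Zone of each point (C = within 1σ̂, B = 1σ̂–2σ̂, A = 2σ̂–3σ̂, * = beyond 3σ̂; sign = side of CL): 1:+B, 2:+C, 3:-C, 4:-B, 5:+B, 6:+C, 7:+C, 8:+C, 9:+B, 10:+C, 11:+C, 12:+B
Rule 4 (eight consecutive points on the same side of the centre line) is satisfied at point 12.

rule 4 at point 12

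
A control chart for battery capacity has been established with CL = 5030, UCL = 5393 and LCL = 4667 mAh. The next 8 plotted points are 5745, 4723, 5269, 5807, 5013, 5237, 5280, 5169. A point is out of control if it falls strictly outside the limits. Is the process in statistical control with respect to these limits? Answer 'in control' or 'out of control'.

Compare each point to [4667, 5393]: sample 1 = 5745 > UCL; sample 4 = 5807 > UCL.

out of control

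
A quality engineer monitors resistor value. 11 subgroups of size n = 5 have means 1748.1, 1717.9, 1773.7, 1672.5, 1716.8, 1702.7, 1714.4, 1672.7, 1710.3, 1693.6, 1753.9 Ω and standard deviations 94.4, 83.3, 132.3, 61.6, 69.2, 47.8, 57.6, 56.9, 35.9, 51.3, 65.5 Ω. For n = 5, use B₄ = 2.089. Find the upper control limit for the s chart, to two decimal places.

143.53

s̄ = (94.4 + 83.3 + 132.3 + 61.6 + 69.2 + 47.8 + 57.6 + 56.9 + 35.9 + 51.3 + 65.5) / 11 = 68.7091
UCL_s = B₄·s̄ = 2.089 × 68.7091 = 143.5333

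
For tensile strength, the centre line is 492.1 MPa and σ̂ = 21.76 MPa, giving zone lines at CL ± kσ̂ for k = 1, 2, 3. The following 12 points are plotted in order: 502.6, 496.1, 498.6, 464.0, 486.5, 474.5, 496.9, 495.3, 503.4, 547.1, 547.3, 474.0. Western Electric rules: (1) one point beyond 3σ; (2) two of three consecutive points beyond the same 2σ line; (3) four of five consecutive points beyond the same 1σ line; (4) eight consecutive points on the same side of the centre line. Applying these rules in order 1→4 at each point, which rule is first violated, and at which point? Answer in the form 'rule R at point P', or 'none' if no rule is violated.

rule 2 at point 11

Zone of each point (C = within 1σ̂, B = 1σ̂–2σ̂, A = 2σ̂–3σ̂, * = beyond 3σ̂; sign = side of CL): 1:+C, 2:+C, 3:+C, 4:-B, 5:-C, 6:-C, 7:+C, 8:+C, 9:+C, 10:+A, 11:+A, 12:-C
Rule 2 (two of three consecutive points beyond the same 2σ limit) is satisfied at point 11.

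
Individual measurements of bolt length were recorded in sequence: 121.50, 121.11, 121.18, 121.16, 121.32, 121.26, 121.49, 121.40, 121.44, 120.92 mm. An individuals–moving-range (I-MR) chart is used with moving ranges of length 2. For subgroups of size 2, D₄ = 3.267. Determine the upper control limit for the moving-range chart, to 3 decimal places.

Moving ranges: 0.39, 0.07, 0.02, 0.16, 0.06, 0.23, 0.09, 0.04, 0.52; M̄R̄ = 1.5800 / 9 = 0.1756
UCL_MR = D₄·M̄R̄ = 3.267 × 0.1756 = 0.5735

0.574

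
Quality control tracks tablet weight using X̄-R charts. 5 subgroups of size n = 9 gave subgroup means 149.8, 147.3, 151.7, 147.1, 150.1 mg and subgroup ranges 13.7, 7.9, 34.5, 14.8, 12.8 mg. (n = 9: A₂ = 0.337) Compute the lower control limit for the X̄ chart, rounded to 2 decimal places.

X̄̄ = (149.8 + 147.3 + 151.7 + 147.1 + 150.1) / 5 = 746.0000 / 5 = 149.2000
R̄ = (13.7 + 7.9 + 34.5 + 14.8 + 12.8) / 5 = 83.7000 / 5 = 16.7400
LCL = X̄̄ − A₂·R̄ = 149.2000 − 0.337 × 16.7400 = 143.5586

143.56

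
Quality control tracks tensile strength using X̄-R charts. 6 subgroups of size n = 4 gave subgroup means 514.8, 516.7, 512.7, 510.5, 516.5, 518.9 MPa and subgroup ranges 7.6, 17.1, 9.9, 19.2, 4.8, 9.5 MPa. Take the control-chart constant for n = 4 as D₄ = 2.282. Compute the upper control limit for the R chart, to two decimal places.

25.90

R̄ = (7.6 + 17.1 + 9.9 + 19.2 + 4.8 + 9.5) / 6 = 68.1000 / 6 = 11.3500
UCL_R = D₄·R̄ = 2.282 × 11.3500 = 25.9007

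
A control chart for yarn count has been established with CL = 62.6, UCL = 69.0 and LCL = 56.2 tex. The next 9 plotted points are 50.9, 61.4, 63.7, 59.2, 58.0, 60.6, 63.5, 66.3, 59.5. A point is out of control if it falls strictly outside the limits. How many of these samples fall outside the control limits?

1

Compare each point to [56.2, 69.0]: sample 1 = 50.9 < LCL.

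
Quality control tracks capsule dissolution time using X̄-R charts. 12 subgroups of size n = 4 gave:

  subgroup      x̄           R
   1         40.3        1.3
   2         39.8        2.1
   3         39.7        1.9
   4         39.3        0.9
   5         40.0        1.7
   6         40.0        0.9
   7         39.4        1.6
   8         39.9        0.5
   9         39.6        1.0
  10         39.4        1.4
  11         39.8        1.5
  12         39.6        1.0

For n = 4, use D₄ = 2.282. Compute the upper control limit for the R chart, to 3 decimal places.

R̄ = (1.3 + 2.1 + 1.9 + 0.9 + 1.7 + 0.9 + 1.6 + 0.5 + 1.0 + 1.4 + 1.5 + 1.0) / 12 = 15.8000 / 12 = 1.3167
UCL_R = D₄·R̄ = 2.282 × 1.3167 = 3.0046

3.005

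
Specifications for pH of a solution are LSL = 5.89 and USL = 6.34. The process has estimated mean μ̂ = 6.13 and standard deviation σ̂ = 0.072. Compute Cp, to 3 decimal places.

1.042

Cp = (USL − LSL) / (6σ̂) = (6.34 − 5.89) / (6 × 0.072) = 0.4500 / 0.4320 = 1.0417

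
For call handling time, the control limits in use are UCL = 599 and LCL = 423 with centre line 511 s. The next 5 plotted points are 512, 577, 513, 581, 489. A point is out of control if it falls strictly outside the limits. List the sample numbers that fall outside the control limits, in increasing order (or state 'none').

All 5 points lie within [423, 599].

none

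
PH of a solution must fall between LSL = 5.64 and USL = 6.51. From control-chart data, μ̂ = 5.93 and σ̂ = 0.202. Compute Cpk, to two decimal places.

0.48

Cpu = (USL − μ̂) / (3σ̂) = (6.51 − 5.93) / (3 × 0.202) = 0.9571; Cpl = (μ̂ − LSL) / (3σ̂) = (5.93 − 5.64) / (3 × 0.202) = 0.4785; Cpk = min(Cpu, Cpl) = 0.4785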